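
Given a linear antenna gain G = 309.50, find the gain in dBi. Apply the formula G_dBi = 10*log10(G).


G_dBi = 10 * log10(309.50) = 24.91 dBi

24.91 dBi


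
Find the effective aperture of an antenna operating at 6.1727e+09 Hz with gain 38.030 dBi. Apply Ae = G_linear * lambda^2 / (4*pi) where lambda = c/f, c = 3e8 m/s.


lambda = c / f = 3.0000e+08 / 6.1727e+09 = 0.04860110 m
G_linear = 10^(38.030/10) = 6353.309
Ae = G_linear * lambda^2 / (4*pi) = 6353.309 * 0.04860110^2 / (4*pi) = 1.194 m^2

1.194 m^2


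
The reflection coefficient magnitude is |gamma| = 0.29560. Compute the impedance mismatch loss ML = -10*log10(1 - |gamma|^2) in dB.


ML = -10 * log10(1 - 0.29560^2) = -10 * log10(0.91262064) = 0.3971 dB

0.3971 dB


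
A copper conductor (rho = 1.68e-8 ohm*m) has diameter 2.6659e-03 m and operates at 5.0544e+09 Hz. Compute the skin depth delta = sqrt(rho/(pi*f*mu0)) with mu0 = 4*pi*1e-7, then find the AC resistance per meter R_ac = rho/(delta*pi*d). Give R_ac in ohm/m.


delta = sqrt(1.68e-8 / (pi * 5.0544e+09 * 4*pi*1e-7)) = 9.175716e-07 m
R_ac = 1.68e-8 / (9.175716e-07 * pi * 2.6659e-03) = 2.186 ohm/m

2.186 ohm/m


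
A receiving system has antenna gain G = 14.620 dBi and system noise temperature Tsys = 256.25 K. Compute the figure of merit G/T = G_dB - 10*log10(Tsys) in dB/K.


G/T = 14.620 - 10*log10(256.25) = 14.620 - 24.08664 = -9.467 dB/K

-9.467 dB/K


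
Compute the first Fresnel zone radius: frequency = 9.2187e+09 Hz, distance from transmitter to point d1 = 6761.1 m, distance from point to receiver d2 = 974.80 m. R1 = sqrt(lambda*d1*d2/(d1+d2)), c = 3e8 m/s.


lambda = c / f = 3.0000e+08 / 9.2187e+09 = 0.03254255 m
R1 = sqrt(0.03254255 * 6761.1 * 974.80 / (6761.1 + 974.80)) = 5.265 m

5.265 m


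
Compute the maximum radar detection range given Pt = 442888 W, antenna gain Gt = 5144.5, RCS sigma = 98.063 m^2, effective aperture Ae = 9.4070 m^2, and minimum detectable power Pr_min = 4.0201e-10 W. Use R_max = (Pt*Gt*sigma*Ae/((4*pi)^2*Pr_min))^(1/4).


R^4 = 442888*5144.5*98.063*9.4070 / ((4*pi)^2 * 4.0201e-10) = 3.310830e+19
R_max = 3.310830e+19^0.25 = 75855 m

75855 m


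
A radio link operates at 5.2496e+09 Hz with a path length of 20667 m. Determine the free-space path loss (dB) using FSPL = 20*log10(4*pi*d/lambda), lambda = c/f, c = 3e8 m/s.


lambda = c / f = 3.0000e+08 / 5.2496e+09 = 0.05714721 m
FSPL = 20 * log10(4*pi*20667/0.05714721) = 133.1 dB

133.1 dB


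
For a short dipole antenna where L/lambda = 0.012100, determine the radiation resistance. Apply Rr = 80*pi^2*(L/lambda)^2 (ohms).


Rr = 80 * pi^2 * (0.012100)^2 = 80 * 9.869604 * 1.464100e-04 = 0.1156 ohm

0.1156 ohm


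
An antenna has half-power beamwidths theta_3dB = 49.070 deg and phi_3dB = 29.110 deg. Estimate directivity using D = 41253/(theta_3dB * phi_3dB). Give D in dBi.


D_linear = 41253 / (49.070 * 29.110) = 28.88001
D_dBi = 10 * log10(28.88001) = 14.61 dBi

14.61 dBi


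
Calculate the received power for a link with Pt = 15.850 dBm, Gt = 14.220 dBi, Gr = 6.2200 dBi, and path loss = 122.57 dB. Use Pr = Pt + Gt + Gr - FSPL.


Pr = 15.850 + 14.220 + 6.2200 - 122.57 = -86.28 dBm

-86.28 dBm


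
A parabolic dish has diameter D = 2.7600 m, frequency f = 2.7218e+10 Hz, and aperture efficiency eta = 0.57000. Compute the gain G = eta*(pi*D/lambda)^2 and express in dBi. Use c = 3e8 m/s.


lambda = c / f = 3.0000e+08 / 2.7218e+10 = 0.01102212 m
G_linear = 0.57000 * (pi * 2.7600 / 0.01102212)^2 = 352746.3
G_dBi = 10 * log10(352746.3) = 55.47 dBi

55.47 dBi


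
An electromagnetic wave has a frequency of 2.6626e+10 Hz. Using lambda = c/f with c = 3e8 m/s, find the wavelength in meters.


lambda = c / f = 3.0000e+08 / 2.6626e+10 = 0.01127 m

0.01127 m


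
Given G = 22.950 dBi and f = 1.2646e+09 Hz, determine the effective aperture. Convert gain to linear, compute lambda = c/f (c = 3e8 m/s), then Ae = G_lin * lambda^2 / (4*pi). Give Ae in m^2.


lambda = c / f = 3.0000e+08 / 1.2646e+09 = 0.2372292 m
G_linear = 10^(22.950/10) = 197.2423
Ae = G_linear * lambda^2 / (4*pi) = 197.2423 * 0.2372292^2 / (4*pi) = 0.8833 m^2

0.8833 m^2


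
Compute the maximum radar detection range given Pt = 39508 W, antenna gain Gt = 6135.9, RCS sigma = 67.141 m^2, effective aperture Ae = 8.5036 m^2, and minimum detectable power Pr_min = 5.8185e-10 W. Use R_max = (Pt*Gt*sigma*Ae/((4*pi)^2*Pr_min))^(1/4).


R^4 = 39508*6135.9*67.141*8.5036 / ((4*pi)^2 * 5.8185e-10) = 1.506341e+18
R_max = 1.506341e+18^0.25 = 35033 m

35033 m


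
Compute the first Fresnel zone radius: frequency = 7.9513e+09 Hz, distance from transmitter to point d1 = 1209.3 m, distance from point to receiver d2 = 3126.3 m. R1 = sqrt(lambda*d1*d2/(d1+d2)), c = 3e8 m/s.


lambda = c / f = 3.0000e+08 / 7.9513e+09 = 0.03772968 m
R1 = sqrt(0.03772968 * 1209.3 * 3126.3 / (1209.3 + 3126.3)) = 5.736 m

5.736 m


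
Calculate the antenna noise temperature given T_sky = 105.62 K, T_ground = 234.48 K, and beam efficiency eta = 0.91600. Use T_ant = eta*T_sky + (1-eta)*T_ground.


T_ant = 0.91600 * 105.62 + (1 - 0.91600) * 234.48 = 116.4 K

116.4 K


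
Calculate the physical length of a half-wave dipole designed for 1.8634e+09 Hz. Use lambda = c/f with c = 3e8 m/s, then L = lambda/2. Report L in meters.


lambda = c / f = 3.0000e+08 / 1.8634e+09 = 0.1609960 m
L = lambda / 2 = 0.1609960 / 2 = 0.08050 m

0.08050 m


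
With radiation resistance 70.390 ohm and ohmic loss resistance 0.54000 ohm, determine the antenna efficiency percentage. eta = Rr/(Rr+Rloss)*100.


eta = 70.390 / (70.390 + 0.54000) * 100 = 99.24%

99.24%


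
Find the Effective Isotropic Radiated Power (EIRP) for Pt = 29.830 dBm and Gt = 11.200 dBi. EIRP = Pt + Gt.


EIRP = Pt + Gt = 29.830 + 11.200 = 41.03 dBm

41.03 dBm


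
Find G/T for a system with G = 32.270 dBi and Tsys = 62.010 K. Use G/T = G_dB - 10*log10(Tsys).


G/T = 32.270 - 10*log10(62.010) = 32.270 - 17.92462 = 14.35 dB/K

14.35 dB/K


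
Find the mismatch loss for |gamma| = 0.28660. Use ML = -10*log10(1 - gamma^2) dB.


ML = -10 * log10(1 - 0.28660^2) = -10 * log10(0.91786044) = 0.3722 dB

0.3722 dB


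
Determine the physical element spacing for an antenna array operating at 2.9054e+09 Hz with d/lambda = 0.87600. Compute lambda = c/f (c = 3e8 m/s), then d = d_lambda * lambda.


lambda = c / f = 3.0000e+08 / 2.9054e+09 = 0.1032560 m
d = 0.87600 * 0.1032560 = 0.09045 m

0.09045 m


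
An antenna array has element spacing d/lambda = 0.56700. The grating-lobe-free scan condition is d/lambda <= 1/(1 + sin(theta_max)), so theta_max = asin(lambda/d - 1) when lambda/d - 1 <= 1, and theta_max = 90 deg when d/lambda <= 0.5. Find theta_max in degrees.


lambda/d - 1 = 1/0.56700 - 1 = 0.7636684
theta_max = asin(0.7636684) = 49.79 deg

49.79 deg


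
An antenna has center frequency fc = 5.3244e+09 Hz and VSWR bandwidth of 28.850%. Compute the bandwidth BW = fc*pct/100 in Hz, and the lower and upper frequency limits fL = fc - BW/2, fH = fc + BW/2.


BW = 5.3244e+09 * 28.850/100 = 1.536089e+09 Hz
fL = 5.3244e+09 - 1.536089e+09/2 = 4.556e+09 Hz
fH = 5.3244e+09 + 1.536089e+09/2 = 6.092e+09 Hz

BW=1.536e+09 Hz, fL=4.556e+09 Hz, fH=6.092e+09 Hz


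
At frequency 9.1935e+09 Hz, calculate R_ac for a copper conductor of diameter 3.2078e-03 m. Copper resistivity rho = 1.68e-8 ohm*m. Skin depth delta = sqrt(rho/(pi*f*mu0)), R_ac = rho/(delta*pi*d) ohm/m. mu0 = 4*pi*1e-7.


delta = sqrt(1.68e-8 / (pi * 9.1935e+09 * 4*pi*1e-7)) = 6.803530e-07 m
R_ac = 1.68e-8 / (6.803530e-07 * pi * 3.2078e-03) = 2.450 ohm/m

2.450 ohm/m


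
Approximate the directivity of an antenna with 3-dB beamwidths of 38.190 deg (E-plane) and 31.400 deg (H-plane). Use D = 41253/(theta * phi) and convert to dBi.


D_linear = 41253 / (38.190 * 31.400) = 34.40141
D_dBi = 10 * log10(34.40141) = 15.37 dBi

15.37 dBi


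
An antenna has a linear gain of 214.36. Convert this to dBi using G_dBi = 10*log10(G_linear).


G_dBi = 10 * log10(214.36) = 23.31 dBi

23.31 dBi


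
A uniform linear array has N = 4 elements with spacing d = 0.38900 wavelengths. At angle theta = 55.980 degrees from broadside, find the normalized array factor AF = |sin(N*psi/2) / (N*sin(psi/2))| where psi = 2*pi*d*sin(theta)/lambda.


psi = 2*pi*0.38900*sin(55.980 deg) = 2.025823 rad
AF = |sin(4*2.025823/2) / (4*sin(2.025823/2))| = 0.2327

0.2327


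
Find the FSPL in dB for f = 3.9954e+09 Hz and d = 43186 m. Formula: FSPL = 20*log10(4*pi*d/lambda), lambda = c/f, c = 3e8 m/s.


lambda = c / f = 3.0000e+08 / 3.9954e+09 = 0.07508635 m
FSPL = 20 * log10(4*pi*43186/0.07508635) = 137.2 dB

137.2 dB


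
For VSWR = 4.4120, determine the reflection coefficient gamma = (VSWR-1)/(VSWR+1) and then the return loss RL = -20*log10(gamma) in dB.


gamma = (4.4120 - 1) / (4.4120 + 1) = 0.6304508
RL = -20 * log10(0.6304508) = 4.007 dB

4.007 dB


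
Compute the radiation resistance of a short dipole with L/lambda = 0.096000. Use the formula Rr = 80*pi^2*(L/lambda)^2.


Rr = 80 * pi^2 * (0.096000)^2 = 80 * 9.869604 * 9.216000e-03 = 7.277 ohm

7.277 ohm


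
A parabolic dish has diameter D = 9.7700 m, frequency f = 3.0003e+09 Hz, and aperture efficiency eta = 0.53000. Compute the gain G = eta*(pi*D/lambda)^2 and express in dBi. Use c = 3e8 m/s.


lambda = c / f = 3.0000e+08 / 3.0003e+09 = 0.09999000 m
G_linear = 0.53000 * (pi * 9.7700 / 0.09999000)^2 = 49940.35
G_dBi = 10 * log10(49940.35) = 46.98 dBi

46.98 dBi


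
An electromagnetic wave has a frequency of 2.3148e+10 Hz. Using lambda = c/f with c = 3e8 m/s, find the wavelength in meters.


lambda = c / f = 3.0000e+08 / 2.3148e+10 = 0.01296 m

0.01296 m


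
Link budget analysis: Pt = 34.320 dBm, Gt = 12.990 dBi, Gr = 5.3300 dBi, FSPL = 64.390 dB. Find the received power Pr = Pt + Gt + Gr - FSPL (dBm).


Pr = 34.320 + 12.990 + 5.3300 - 64.390 = -11.75 dBm

-11.75 dBm


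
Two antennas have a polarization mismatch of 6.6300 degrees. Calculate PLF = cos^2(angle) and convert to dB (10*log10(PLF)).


PLF_linear = cos^2(6.6300 deg) = 0.9866696
PLF_dB = 10 * log10(0.9866696) = -0.05828 dB

-0.05828 dB


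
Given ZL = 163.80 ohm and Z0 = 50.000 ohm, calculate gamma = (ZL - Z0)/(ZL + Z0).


gamma = (163.80 - 50.000) / (163.80 + 50.000) = 0.5323

0.5323


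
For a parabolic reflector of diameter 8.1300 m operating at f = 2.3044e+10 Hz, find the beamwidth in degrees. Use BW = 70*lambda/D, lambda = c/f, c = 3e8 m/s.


lambda = c / f = 3.0000e+08 / 2.3044e+10 = 0.01301857 m
BW = 70 * 0.01301857 / 8.1300 = 0.1121 deg

0.1121 deg


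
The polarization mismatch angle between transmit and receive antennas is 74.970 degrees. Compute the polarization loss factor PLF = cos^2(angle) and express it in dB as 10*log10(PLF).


PLF_linear = cos^2(74.970 deg) = 0.06724933
PLF_dB = 10 * log10(0.06724933) = -11.72 dB

-11.72 dB


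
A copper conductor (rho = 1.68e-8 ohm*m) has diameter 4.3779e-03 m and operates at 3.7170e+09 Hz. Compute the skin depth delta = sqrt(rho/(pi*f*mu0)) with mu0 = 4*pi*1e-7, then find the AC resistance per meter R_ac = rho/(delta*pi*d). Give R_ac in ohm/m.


delta = sqrt(1.68e-8 / (pi * 3.7170e+09 * 4*pi*1e-7)) = 1.069987e-06 m
R_ac = 1.68e-8 / (1.069987e-06 * pi * 4.3779e-03) = 1.142 ohm/m

1.142 ohm/m


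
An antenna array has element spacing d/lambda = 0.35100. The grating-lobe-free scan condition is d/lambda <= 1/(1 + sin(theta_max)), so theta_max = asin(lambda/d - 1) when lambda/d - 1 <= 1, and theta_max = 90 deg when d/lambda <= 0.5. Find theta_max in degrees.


lambda/d - 1 = 1/0.35100 - 1 = 1.849003 >= 1
d/lambda <= 0.5, so the array can scan to endfire without grating lobes: theta_max = 90 deg

90 deg


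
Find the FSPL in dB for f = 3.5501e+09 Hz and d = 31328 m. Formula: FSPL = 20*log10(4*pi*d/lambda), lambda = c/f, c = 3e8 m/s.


lambda = c / f = 3.0000e+08 / 3.5501e+09 = 0.08450466 m
FSPL = 20 * log10(4*pi*31328/0.08450466) = 133.4 dB

133.4 dB


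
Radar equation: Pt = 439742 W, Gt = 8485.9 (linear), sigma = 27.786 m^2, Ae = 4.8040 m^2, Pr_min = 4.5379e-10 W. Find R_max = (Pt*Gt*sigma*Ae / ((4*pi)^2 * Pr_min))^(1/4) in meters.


R^4 = 439742*8485.9*27.786*4.8040 / ((4*pi)^2 * 4.5379e-10) = 6.951047e+18
R_max = 6.951047e+18^0.25 = 51347 m

51347 m


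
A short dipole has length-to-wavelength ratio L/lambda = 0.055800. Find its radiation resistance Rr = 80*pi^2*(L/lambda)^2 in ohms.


Rr = 80 * pi^2 * (0.055800)^2 = 80 * 9.869604 * 3.113640e-03 = 2.458 ohm

2.458 ohm


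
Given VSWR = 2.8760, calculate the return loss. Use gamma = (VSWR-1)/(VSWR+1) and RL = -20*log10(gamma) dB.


gamma = (2.8760 - 1) / (2.8760 + 1) = 0.4840041
RL = -20 * log10(0.4840041) = 6.303 dB

6.303 dB


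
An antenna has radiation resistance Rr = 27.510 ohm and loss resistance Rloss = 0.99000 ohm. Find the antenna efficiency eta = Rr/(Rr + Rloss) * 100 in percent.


eta = 27.510 / (27.510 + 0.99000) * 100 = 96.53%

96.53%


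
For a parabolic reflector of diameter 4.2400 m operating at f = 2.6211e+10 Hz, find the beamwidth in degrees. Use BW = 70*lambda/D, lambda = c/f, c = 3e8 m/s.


lambda = c / f = 3.0000e+08 / 2.6211e+10 = 0.01144558 m
BW = 70 * 0.01144558 / 4.2400 = 0.1890 deg

0.1890 deg


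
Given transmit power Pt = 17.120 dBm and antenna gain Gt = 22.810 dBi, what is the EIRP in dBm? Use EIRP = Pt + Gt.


EIRP = Pt + Gt = 17.120 + 22.810 = 39.93 dBm

39.93 dBm


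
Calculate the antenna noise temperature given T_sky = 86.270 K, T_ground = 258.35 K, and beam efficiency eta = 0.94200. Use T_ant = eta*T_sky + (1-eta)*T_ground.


T_ant = 0.94200 * 86.270 + (1 - 0.94200) * 258.35 = 96.25 K

96.25 K


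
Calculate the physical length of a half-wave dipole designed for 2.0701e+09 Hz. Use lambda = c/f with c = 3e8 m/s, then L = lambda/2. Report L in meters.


lambda = c / f = 3.0000e+08 / 2.0701e+09 = 0.1449205 m
L = lambda / 2 = 0.1449205 / 2 = 0.07246 m

0.07246 m


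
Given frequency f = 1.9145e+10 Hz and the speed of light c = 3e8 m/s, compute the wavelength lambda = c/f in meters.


lambda = c / f = 3.0000e+08 / 1.9145e+10 = 0.01567 m

0.01567 m


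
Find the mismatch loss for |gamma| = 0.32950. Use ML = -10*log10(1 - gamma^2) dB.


ML = -10 * log10(1 - 0.32950^2) = -10 * log10(0.89142975) = 0.4991 dB

0.4991 dB


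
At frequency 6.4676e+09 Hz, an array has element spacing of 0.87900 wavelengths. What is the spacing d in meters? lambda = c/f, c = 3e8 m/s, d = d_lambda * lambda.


lambda = c / f = 3.0000e+08 / 6.4676e+09 = 0.04638506 m
d = 0.87900 * 0.04638506 = 0.04077 m

0.04077 m


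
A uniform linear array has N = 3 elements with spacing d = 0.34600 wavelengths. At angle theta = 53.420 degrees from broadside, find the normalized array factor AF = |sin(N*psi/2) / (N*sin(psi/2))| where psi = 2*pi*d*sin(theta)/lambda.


psi = 2*pi*0.34600*sin(53.420 deg) = 1.745763 rad
AF = |sin(3*1.745763/2) / (3*sin(1.745763/2))| = 0.2173

0.2173


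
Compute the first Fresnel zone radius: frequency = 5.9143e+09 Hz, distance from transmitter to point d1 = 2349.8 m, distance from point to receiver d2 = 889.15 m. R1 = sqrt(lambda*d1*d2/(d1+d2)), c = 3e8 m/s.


lambda = c / f = 3.0000e+08 / 5.9143e+09 = 0.05072452 m
R1 = sqrt(0.05072452 * 2349.8 * 889.15 / (2349.8 + 889.15)) = 5.720 m

5.720 m


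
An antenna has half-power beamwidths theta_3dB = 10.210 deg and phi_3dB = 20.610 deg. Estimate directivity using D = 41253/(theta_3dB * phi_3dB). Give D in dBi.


D_linear = 41253 / (10.210 * 20.610) = 196.0432
D_dBi = 10 * log10(196.0432) = 22.92 dBi

22.92 dBi


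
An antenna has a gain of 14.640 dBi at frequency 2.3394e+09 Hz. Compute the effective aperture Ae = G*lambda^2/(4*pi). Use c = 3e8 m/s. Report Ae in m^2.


lambda = c / f = 3.0000e+08 / 2.3394e+09 = 0.1282380 m
G_linear = 10^(14.640/10) = 29.10717
Ae = G_linear * lambda^2 / (4*pi) = 29.10717 * 0.1282380^2 / (4*pi) = 0.03809 m^2

0.03809 m^2


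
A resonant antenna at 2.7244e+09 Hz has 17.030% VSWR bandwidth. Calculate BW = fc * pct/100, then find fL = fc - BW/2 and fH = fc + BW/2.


BW = 2.7244e+09 * 17.030/100 = 4.639653e+08 Hz
fL = 2.7244e+09 - 4.639653e+08/2 = 2.492e+09 Hz
fH = 2.7244e+09 + 4.639653e+08/2 = 2.956e+09 Hz

BW=4.640e+08 Hz, fL=2.492e+09 Hz, fH=2.956e+09 Hz


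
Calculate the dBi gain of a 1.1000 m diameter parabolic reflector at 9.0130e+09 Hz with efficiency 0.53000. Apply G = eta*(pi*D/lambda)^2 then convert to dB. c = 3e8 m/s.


lambda = c / f = 3.0000e+08 / 9.0130e+09 = 0.03328525 m
G_linear = 0.53000 * (pi * 1.1000 / 0.03328525)^2 = 5712.909
G_dBi = 10 * log10(5712.909) = 37.57 dBi

37.57 dBi


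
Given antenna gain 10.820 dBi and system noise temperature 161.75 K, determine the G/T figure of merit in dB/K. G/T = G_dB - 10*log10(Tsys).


G/T = 10.820 - 10*log10(161.75) = 10.820 - 22.08844 = -11.27 dB/K

-11.27 dB/K


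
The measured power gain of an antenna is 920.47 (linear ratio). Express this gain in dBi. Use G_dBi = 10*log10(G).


G_dBi = 10 * log10(920.47) = 29.64 dBi

29.64 dBi


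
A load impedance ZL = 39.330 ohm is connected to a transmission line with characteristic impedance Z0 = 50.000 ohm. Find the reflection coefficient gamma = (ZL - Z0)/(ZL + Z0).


gamma = (39.330 - 50.000) / (39.330 + 50.000) = -0.1194

-0.1194


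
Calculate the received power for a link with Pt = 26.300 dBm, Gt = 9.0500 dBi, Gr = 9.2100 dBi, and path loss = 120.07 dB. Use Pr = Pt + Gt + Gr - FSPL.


Pr = 26.300 + 9.0500 + 9.2100 - 120.07 = -75.51 dBm

-75.51 dBm


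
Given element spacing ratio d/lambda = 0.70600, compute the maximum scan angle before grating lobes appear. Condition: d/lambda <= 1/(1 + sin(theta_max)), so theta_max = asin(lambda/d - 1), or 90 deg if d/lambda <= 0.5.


lambda/d - 1 = 1/0.70600 - 1 = 0.4164306
theta_max = asin(0.4164306) = 24.61 deg

24.61 deg


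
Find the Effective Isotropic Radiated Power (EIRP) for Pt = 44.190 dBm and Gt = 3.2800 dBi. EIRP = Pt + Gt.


EIRP = Pt + Gt = 44.190 + 3.2800 = 47.47 dBm

47.47 dBm


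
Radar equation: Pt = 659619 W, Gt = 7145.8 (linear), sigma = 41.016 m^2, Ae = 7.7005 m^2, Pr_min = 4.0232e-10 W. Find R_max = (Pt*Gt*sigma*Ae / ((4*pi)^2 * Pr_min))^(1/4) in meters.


R^4 = 659619*7145.8*41.016*7.7005 / ((4*pi)^2 * 4.0232e-10) = 2.343284e+19
R_max = 2.343284e+19^0.25 = 69575 m

69575 m


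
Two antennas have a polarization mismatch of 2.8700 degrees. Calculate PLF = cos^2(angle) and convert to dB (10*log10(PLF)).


PLF_linear = cos^2(2.8700 deg) = 0.9974930
PLF_dB = 10 * log10(0.9974930) = -0.01090 dB

-0.01090 dB


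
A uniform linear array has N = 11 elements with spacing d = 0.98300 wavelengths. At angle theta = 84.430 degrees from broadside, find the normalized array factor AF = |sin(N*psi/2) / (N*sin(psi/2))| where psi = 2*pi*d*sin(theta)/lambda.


psi = 2*pi*0.98300*sin(84.430 deg) = 6.147209 rad
AF = |sin(11*6.147209/2) / (11*sin(6.147209/2))| = 0.9101

0.9101


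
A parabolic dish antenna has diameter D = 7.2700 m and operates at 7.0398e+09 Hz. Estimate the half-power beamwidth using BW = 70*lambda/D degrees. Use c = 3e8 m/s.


lambda = c / f = 3.0000e+08 / 7.0398e+09 = 0.04261485 m
BW = 70 * 0.04261485 / 7.2700 = 0.4103 deg

0.4103 deg


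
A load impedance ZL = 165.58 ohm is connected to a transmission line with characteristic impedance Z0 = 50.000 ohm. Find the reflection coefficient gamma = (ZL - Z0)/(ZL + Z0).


gamma = (165.58 - 50.000) / (165.58 + 50.000) = 0.5361

0.5361


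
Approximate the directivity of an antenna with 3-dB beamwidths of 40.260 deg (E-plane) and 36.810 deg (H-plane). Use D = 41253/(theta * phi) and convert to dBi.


D_linear = 41253 / (40.260 * 36.810) = 27.83658
D_dBi = 10 * log10(27.83658) = 14.45 dBi

14.45 dBi


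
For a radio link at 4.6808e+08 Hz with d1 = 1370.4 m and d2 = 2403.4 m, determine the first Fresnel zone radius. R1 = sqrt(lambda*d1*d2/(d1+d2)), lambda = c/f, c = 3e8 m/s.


lambda = c / f = 3.0000e+08 / 4.6808e+08 = 0.6409161 m
R1 = sqrt(0.6409161 * 1370.4 * 2403.4 / (1370.4 + 2403.4)) = 23.65 m

23.65 m


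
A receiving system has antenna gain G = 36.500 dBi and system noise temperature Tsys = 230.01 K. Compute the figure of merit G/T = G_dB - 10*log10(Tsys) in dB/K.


G/T = 36.500 - 10*log10(230.01) = 36.500 - 23.61747 = 12.88 dB/K

12.88 dB/K


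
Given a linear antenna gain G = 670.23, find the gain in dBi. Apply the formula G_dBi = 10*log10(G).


G_dBi = 10 * log10(670.23) = 28.26 dBi

28.26 dBi


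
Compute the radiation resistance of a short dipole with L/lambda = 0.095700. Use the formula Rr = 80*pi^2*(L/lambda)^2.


Rr = 80 * pi^2 * (0.095700)^2 = 80 * 9.869604 * 9.158490e-03 = 7.231 ohm

7.231 ohm


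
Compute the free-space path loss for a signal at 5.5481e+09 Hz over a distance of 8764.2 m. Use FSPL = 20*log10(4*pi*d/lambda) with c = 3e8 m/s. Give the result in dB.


lambda = c / f = 3.0000e+08 / 5.5481e+09 = 0.05407257 m
FSPL = 20 * log10(4*pi*8764.2/0.05407257) = 126.2 dB

126.2 dB


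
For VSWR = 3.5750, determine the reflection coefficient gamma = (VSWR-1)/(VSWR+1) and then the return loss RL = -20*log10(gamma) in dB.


gamma = (3.5750 - 1) / (3.5750 + 1) = 0.5628415
RL = -20 * log10(0.5628415) = 4.992 dB

4.992 dB


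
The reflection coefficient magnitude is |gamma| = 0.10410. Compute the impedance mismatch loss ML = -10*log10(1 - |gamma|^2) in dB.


ML = -10 * log10(1 - 0.10410^2) = -10 * log10(0.98916319) = 0.04732 dB

0.04732 dB


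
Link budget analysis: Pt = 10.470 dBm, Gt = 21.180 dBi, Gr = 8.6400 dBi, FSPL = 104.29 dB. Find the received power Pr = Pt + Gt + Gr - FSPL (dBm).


Pr = 10.470 + 21.180 + 8.6400 - 104.29 = -64.00 dBm

-64.00 dBm


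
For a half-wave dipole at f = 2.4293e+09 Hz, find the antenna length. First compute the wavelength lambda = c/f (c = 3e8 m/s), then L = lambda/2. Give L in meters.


lambda = c / f = 3.0000e+08 / 2.4293e+09 = 0.1234924 m
L = lambda / 2 = 0.1234924 / 2 = 0.06175 m

0.06175 m


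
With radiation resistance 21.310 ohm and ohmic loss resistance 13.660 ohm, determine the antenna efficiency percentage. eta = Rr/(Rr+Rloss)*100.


eta = 21.310 / (21.310 + 13.660) * 100 = 60.94%

60.94%


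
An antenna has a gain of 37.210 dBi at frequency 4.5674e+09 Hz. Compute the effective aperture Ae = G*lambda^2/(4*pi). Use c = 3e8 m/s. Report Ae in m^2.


lambda = c / f = 3.0000e+08 / 4.5674e+09 = 0.06568288 m
G_linear = 10^(37.210/10) = 5260.173
Ae = G_linear * lambda^2 / (4*pi) = 5260.173 * 0.06568288^2 / (4*pi) = 1.806 m^2

1.806 m^2


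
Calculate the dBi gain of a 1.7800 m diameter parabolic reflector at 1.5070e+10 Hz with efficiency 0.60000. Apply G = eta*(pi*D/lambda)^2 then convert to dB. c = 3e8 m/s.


lambda = c / f = 3.0000e+08 / 1.5070e+10 = 0.01990710 m
G_linear = 0.60000 * (pi * 1.7800 / 0.01990710)^2 = 47345.10
G_dBi = 10 * log10(47345.10) = 46.75 dBi

46.75 dBi


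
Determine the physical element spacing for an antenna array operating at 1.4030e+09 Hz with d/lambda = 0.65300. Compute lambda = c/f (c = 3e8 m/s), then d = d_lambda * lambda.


lambda = c / f = 3.0000e+08 / 1.4030e+09 = 0.2138275 m
d = 0.65300 * 0.2138275 = 0.1396 m

0.1396 m


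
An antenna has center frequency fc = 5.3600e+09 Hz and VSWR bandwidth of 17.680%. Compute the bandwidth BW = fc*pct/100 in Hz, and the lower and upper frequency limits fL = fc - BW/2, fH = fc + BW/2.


BW = 5.3600e+09 * 17.680/100 = 9.476480e+08 Hz
fL = 5.3600e+09 - 9.476480e+08/2 = 4.886e+09 Hz
fH = 5.3600e+09 + 9.476480e+08/2 = 5.834e+09 Hz

BW=9.476e+08 Hz, fL=4.886e+09 Hz, fH=5.834e+09 Hz


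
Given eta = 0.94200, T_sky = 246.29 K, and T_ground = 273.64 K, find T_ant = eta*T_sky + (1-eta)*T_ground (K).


T_ant = 0.94200 * 246.29 + (1 - 0.94200) * 273.64 = 247.9 K

247.9 K


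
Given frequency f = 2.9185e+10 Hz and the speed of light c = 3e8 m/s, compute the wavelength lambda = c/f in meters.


lambda = c / f = 3.0000e+08 / 2.9185e+10 = 0.01028 m

0.01028 m


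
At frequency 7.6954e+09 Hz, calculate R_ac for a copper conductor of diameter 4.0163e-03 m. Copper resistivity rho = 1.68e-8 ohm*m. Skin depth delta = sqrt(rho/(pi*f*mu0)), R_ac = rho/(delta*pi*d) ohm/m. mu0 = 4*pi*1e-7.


delta = sqrt(1.68e-8 / (pi * 7.6954e+09 * 4*pi*1e-7)) = 7.436339e-07 m
R_ac = 1.68e-8 / (7.436339e-07 * pi * 4.0163e-03) = 1.790 ohm/m

1.790 ohm/m


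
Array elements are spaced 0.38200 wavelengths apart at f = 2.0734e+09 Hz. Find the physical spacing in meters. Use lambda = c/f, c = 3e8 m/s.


lambda = c / f = 3.0000e+08 / 2.0734e+09 = 0.1446899 m
d = 0.38200 * 0.1446899 = 0.05527 m

0.05527 m


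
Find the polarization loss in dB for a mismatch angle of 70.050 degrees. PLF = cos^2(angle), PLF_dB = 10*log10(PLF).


PLF_linear = cos^2(70.050 deg) = 0.1164174
PLF_dB = 10 * log10(0.1164174) = -9.340 dB

-9.340 dB


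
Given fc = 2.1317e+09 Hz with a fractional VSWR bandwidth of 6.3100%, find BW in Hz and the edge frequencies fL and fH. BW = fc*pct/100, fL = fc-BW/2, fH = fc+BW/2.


BW = 2.1317e+09 * 6.3100/100 = 1.345103e+08 Hz
fL = 2.1317e+09 - 1.345103e+08/2 = 2.064e+09 Hz
fH = 2.1317e+09 + 1.345103e+08/2 = 2.199e+09 Hz

BW=1.345e+08 Hz, fL=2.064e+09 Hz, fH=2.199e+09 Hz


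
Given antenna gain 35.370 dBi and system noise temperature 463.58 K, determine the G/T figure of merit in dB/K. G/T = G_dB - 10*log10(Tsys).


G/T = 35.370 - 10*log10(463.58) = 35.370 - 26.66125 = 8.709 dB/K

8.709 dB/K


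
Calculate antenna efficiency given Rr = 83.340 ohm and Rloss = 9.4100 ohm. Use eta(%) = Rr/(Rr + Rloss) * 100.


eta = 83.340 / (83.340 + 9.4100) * 100 = 89.85%

89.85%


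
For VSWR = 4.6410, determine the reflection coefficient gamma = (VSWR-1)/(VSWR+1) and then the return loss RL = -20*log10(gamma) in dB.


gamma = (4.6410 - 1) / (4.6410 + 1) = 0.6454529
RL = -20 * log10(0.6454529) = 3.803 dB

3.803 dB


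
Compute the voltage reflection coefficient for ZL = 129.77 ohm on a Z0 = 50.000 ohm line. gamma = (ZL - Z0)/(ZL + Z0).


gamma = (129.77 - 50.000) / (129.77 + 50.000) = 0.4437

0.4437


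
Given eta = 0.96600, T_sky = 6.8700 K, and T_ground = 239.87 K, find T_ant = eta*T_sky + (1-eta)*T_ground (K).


T_ant = 0.96600 * 6.8700 + (1 - 0.96600) * 239.87 = 14.79 K

14.79 K


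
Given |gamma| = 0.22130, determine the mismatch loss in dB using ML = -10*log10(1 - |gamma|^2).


ML = -10 * log10(1 - 0.22130^2) = -10 * log10(0.95102631) = 0.2181 dB

0.2181 dB


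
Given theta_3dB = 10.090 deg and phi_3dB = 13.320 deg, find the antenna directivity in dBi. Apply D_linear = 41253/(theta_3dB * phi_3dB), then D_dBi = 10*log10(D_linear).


D_linear = 41253 / (10.090 * 13.320) = 306.9447
D_dBi = 10 * log10(306.9447) = 24.87 dBi

24.87 dBi


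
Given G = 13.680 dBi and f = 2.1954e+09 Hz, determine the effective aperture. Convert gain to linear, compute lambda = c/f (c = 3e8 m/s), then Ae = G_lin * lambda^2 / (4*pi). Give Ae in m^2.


lambda = c / f = 3.0000e+08 / 2.1954e+09 = 0.1366494 m
G_linear = 10^(13.680/10) = 23.33458
Ae = G_linear * lambda^2 / (4*pi) = 23.33458 * 0.1366494^2 / (4*pi) = 0.03467 m^2

0.03467 m^2


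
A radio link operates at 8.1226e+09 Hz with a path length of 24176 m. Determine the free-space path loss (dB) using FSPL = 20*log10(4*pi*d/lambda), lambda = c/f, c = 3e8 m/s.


lambda = c / f = 3.0000e+08 / 8.1226e+09 = 0.03693399 m
FSPL = 20 * log10(4*pi*24176/0.03693399) = 138.3 dB

138.3 dB


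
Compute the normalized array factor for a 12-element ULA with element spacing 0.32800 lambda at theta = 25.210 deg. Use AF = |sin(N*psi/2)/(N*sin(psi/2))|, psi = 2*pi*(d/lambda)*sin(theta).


psi = 2*pi*0.32800*sin(25.210 deg) = 0.8778075 rad
AF = |sin(12*0.8778075/2) / (12*sin(0.8778075/2))| = 0.1667

0.1667


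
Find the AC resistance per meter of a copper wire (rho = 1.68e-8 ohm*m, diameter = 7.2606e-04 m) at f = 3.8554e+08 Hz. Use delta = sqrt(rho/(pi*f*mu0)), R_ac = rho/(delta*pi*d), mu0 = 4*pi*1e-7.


delta = sqrt(1.68e-8 / (pi * 3.8554e+08 * 4*pi*1e-7)) = 3.322309e-06 m
R_ac = 1.68e-8 / (3.322309e-06 * pi * 7.2606e-04) = 2.217 ohm/m

2.217 ohm/m


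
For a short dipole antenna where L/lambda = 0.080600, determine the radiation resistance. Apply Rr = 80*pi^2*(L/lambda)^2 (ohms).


Rr = 80 * pi^2 * (0.080600)^2 = 80 * 9.869604 * 6.496360e-03 = 5.129 ohm

5.129 ohm


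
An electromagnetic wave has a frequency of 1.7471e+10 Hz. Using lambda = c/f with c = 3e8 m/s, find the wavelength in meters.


lambda = c / f = 3.0000e+08 / 1.7471e+10 = 0.01717 m

0.01717 m


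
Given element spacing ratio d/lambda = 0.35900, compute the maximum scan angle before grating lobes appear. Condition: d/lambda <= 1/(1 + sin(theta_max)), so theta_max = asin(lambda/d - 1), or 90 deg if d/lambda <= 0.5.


lambda/d - 1 = 1/0.35900 - 1 = 1.785515 >= 1
d/lambda <= 0.5, so the array can scan to endfire without grating lobes: theta_max = 90 deg

90 deg


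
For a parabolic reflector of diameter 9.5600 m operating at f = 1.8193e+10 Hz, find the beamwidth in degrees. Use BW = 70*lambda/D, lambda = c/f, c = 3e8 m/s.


lambda = c / f = 3.0000e+08 / 1.8193e+10 = 0.01648986 m
BW = 70 * 0.01648986 / 9.5600 = 0.1207 deg

0.1207 deg


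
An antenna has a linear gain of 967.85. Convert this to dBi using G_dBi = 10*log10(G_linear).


G_dBi = 10 * log10(967.85) = 29.86 dBi

29.86 dBi


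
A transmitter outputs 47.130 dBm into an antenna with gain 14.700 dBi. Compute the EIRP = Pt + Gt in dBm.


EIRP = Pt + Gt = 47.130 + 14.700 = 61.83 dBm

61.83 dBm


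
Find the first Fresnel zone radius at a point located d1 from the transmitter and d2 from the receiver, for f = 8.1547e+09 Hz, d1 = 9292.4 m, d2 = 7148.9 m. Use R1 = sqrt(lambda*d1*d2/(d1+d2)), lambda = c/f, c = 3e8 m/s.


lambda = c / f = 3.0000e+08 / 8.1547e+09 = 0.03678860 m
R1 = sqrt(0.03678860 * 9292.4 * 7148.9 / (9292.4 + 7148.9)) = 12.19 m

12.19 m


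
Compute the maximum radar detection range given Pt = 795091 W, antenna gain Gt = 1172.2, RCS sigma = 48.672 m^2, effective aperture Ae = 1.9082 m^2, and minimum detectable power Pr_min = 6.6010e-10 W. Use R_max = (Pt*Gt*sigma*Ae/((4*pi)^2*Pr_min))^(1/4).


R^4 = 795091*1172.2*48.672*1.9082 / ((4*pi)^2 * 6.6010e-10) = 8.304092e+17
R_max = 8.304092e+17^0.25 = 30187 m

30187 m


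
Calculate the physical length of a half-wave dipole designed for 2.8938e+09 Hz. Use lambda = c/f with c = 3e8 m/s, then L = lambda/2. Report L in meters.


lambda = c / f = 3.0000e+08 / 2.8938e+09 = 0.1036699 m
L = lambda / 2 = 0.1036699 / 2 = 0.05183 m

0.05183 m


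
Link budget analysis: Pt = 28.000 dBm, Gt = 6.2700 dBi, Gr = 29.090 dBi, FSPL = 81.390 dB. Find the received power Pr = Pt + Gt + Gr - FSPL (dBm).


Pr = 28.000 + 6.2700 + 29.090 - 81.390 = -18.03 dBm

-18.03 dBm


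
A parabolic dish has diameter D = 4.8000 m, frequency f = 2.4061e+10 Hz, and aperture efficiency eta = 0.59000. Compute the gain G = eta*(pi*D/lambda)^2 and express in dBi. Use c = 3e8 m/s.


lambda = c / f = 3.0000e+08 / 2.4061e+10 = 0.01246831 m
G_linear = 0.59000 * (pi * 4.8000 / 0.01246831)^2 = 863016.4
G_dBi = 10 * log10(863016.4) = 59.36 dBi

59.36 dBi


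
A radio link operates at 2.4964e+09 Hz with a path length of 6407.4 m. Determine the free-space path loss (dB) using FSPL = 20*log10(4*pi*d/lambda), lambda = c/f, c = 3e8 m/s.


lambda = c / f = 3.0000e+08 / 2.4964e+09 = 0.1201730 m
FSPL = 20 * log10(4*pi*6407.4/0.1201730) = 116.5 dB

116.5 dB


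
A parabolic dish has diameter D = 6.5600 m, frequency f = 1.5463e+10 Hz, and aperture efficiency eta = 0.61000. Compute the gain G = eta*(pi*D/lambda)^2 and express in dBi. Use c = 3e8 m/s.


lambda = c / f = 3.0000e+08 / 1.5463e+10 = 0.01940115 m
G_linear = 0.61000 * (pi * 6.5600 / 0.01940115)^2 = 688307.2
G_dBi = 10 * log10(688307.2) = 58.38 dBi

58.38 dBi


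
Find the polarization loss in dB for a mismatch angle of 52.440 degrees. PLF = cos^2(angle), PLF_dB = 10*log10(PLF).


PLF_linear = cos^2(52.440 deg) = 0.3716023
PLF_dB = 10 * log10(0.3716023) = -4.299 dB

-4.299 dB


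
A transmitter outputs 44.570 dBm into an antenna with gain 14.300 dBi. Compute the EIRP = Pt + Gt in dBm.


EIRP = Pt + Gt = 44.570 + 14.300 = 58.87 dBm

58.87 dBm


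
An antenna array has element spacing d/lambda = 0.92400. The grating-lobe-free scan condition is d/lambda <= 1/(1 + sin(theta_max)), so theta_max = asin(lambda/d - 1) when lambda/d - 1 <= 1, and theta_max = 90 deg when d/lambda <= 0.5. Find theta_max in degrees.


lambda/d - 1 = 1/0.92400 - 1 = 0.08225108
theta_max = asin(0.08225108) = 4.718 deg

4.718 deg


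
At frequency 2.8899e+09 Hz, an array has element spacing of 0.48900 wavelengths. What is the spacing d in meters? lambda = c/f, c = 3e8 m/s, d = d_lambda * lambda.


lambda = c / f = 3.0000e+08 / 2.8899e+09 = 0.1038098 m
d = 0.48900 * 0.1038098 = 0.05076 m

0.05076 m


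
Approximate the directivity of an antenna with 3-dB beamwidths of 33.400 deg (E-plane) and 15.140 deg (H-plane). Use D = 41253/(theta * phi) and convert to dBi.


D_linear = 41253 / (33.400 * 15.140) = 81.57990
D_dBi = 10 * log10(81.57990) = 19.12 dBi

19.12 dBi


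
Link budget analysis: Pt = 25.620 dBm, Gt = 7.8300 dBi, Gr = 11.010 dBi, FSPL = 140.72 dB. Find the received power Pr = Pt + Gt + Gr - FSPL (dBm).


Pr = 25.620 + 7.8300 + 11.010 - 140.72 = -96.26 dBm

-96.26 dBm


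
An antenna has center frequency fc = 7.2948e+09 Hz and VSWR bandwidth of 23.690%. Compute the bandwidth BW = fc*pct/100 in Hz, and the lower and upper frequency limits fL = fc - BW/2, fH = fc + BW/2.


BW = 7.2948e+09 * 23.690/100 = 1.728138e+09 Hz
fL = 7.2948e+09 - 1.728138e+09/2 = 6.431e+09 Hz
fH = 7.2948e+09 + 1.728138e+09/2 = 8.159e+09 Hz

BW=1.728e+09 Hz, fL=6.431e+09 Hz, fH=8.159e+09 Hz


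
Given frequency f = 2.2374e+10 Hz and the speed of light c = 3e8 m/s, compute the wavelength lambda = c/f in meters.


lambda = c / f = 3.0000e+08 / 2.2374e+10 = 0.01341 m

0.01341 m


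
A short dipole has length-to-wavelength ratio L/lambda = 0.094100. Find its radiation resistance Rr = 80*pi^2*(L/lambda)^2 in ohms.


Rr = 80 * pi^2 * (0.094100)^2 = 80 * 9.869604 * 8.854810e-03 = 6.991 ohm

6.991 ohm


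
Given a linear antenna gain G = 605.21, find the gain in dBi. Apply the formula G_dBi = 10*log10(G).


G_dBi = 10 * log10(605.21) = 27.82 dBi

27.82 dBi


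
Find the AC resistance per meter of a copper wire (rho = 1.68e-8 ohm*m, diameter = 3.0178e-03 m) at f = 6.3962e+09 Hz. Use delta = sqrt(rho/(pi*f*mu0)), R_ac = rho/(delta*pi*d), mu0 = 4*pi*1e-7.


delta = sqrt(1.68e-8 / (pi * 6.3962e+09 * 4*pi*1e-7)) = 8.156686e-07 m
R_ac = 1.68e-8 / (8.156686e-07 * pi * 3.0178e-03) = 2.172 ohm/m

2.172 ohm/m


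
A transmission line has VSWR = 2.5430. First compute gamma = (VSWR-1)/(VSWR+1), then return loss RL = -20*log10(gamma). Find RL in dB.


gamma = (2.5430 - 1) / (2.5430 + 1) = 0.4355066
RL = -20 * log10(0.4355066) = 7.220 dB

7.220 dB


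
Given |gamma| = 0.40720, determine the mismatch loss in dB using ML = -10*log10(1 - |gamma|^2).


ML = -10 * log10(1 - 0.40720^2) = -10 * log10(0.83418816) = 0.7874 dB

0.7874 dB


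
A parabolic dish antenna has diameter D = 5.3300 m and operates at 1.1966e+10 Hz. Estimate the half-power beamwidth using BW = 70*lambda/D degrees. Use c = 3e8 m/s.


lambda = c / f = 3.0000e+08 / 1.1966e+10 = 0.02507103 m
BW = 70 * 0.02507103 / 5.3300 = 0.3293 deg

0.3293 deg


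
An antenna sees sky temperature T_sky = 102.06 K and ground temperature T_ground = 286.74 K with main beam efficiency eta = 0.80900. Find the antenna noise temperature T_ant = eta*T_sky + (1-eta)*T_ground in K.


T_ant = 0.80900 * 102.06 + (1 - 0.80900) * 286.74 = 137.3 K

137.3 K


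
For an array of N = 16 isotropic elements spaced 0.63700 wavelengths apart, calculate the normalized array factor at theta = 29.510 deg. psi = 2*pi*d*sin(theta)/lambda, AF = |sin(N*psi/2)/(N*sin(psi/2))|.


psi = 2*pi*0.63700*sin(29.510 deg) = 1.971479 rad
AF = |sin(16*1.971479/2) / (16*sin(1.971479/2))| = 4.785e-03

4.785e-03


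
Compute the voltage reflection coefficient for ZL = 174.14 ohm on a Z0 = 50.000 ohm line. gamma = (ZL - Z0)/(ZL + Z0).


gamma = (174.14 - 50.000) / (174.14 + 50.000) = 0.5539

0.5539


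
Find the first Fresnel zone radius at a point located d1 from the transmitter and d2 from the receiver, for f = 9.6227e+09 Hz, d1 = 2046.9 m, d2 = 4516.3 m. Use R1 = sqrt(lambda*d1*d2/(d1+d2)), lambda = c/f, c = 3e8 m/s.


lambda = c / f = 3.0000e+08 / 9.6227e+09 = 0.03117628 m
R1 = sqrt(0.03117628 * 2046.9 * 4516.3 / (2046.9 + 4516.3)) = 6.627 m

6.627 m


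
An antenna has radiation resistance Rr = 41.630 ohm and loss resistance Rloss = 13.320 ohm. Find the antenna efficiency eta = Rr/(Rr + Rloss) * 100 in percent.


eta = 41.630 / (41.630 + 13.320) * 100 = 75.76%

75.76%


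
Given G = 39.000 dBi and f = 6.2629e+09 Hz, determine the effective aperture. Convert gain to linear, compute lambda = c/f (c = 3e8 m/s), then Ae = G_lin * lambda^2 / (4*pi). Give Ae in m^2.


lambda = c / f = 3.0000e+08 / 6.2629e+09 = 0.04790113 m
G_linear = 10^(39.000/10) = 7943.282
Ae = G_linear * lambda^2 / (4*pi) = 7943.282 * 0.04790113^2 / (4*pi) = 1.450 m^2

1.450 m^2


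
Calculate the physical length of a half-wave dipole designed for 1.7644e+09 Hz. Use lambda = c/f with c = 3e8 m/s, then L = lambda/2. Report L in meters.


lambda = c / f = 3.0000e+08 / 1.7644e+09 = 0.1700295 m
L = lambda / 2 = 0.1700295 / 2 = 0.08501 m

0.08501 m


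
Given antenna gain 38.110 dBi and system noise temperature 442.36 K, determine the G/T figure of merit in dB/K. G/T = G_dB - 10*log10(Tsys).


G/T = 38.110 - 10*log10(442.36) = 38.110 - 26.45776 = 11.65 dB/K

11.65 dB/K


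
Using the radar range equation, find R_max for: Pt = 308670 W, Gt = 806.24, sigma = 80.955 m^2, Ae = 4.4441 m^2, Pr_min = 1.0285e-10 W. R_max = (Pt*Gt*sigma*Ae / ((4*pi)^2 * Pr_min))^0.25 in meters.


R^4 = 308670*806.24*80.955*4.4441 / ((4*pi)^2 * 1.0285e-10) = 5.512673e+18
R_max = 5.512673e+18^0.25 = 48455 m

48455 m


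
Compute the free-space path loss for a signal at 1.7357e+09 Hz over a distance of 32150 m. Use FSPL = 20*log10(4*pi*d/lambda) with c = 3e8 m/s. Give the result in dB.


lambda = c / f = 3.0000e+08 / 1.7357e+09 = 0.1728409 m
FSPL = 20 * log10(4*pi*32150/0.1728409) = 127.4 dB

127.4 dB


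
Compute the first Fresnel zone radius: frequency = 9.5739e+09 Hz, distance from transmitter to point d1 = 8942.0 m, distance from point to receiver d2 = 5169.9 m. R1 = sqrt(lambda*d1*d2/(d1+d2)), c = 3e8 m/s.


lambda = c / f = 3.0000e+08 / 9.5739e+09 = 0.03133519 m
R1 = sqrt(0.03133519 * 8942.0 * 5169.9 / (8942.0 + 5169.9)) = 10.13 m

10.13 m


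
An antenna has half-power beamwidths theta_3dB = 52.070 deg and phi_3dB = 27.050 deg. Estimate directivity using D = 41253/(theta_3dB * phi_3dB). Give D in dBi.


D_linear = 41253 / (52.070 * 27.050) = 29.28874
D_dBi = 10 * log10(29.28874) = 14.67 dBi

14.67 dBi


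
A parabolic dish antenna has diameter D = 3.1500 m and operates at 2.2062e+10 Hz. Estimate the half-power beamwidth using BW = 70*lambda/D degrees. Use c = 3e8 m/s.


lambda = c / f = 3.0000e+08 / 2.2062e+10 = 0.01359804 m
BW = 70 * 0.01359804 / 3.1500 = 0.3022 deg

0.3022 deg


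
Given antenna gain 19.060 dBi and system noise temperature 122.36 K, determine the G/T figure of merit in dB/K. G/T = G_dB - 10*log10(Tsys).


G/T = 19.060 - 10*log10(122.36) = 19.060 - 20.87639 = -1.816 dB/K

-1.816 dB/K


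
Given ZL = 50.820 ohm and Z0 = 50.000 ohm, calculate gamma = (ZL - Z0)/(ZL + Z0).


gamma = (50.820 - 50.000) / (50.820 + 50.000) = 8.133e-03

8.133e-03


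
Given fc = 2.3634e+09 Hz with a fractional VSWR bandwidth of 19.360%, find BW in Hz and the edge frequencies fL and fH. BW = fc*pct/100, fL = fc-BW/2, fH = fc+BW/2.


BW = 2.3634e+09 * 19.360/100 = 4.575542e+08 Hz
fL = 2.3634e+09 - 4.575542e+08/2 = 2.135e+09 Hz
fH = 2.3634e+09 + 4.575542e+08/2 = 2.592e+09 Hz

BW=4.576e+08 Hz, fL=2.135e+09 Hz, fH=2.592e+09 Hz
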